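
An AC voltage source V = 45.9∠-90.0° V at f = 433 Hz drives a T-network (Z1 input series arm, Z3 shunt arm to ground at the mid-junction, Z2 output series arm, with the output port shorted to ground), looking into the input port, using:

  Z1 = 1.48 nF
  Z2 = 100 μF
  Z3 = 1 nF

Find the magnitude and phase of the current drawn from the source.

Step 1 — Angular frequency: ω = 2π·f = 2π·433 = 2721 rad/s.
Step 2 — Component impedances:
  Z1: Z = 1/(jωC) = -j/(ω·C) = 0 - j2.484e+05 Ω
  Z2: Z = 1/(jωC) = -j/(ω·C) = 0 - j3.676 Ω
  Z3: Z = 1/(jωC) = -j/(ω·C) = 0 - j3.676e+05 Ω
Step 3 — With the output port shorted to ground, the output series arm Z2 runs from the junction to ground; the shunt arm Z3 also runs from the junction to ground. They appear in parallel: Z3 || Z2 = 0 - j3.676 Ω.
Step 4 — Series with input arm Z1: Z_in = Z1 + (Z3 || Z2) = 0 - j2.484e+05 Ω = 2.484e+05∠-90.0° Ω.
Step 5 — Source phasor: V = 45.9∠-90.0° V = 0 - j45.9 V.
Step 6 — Ohm's law: I = V / Z_total = (0 - j45.9) / (0 - j2.484e+05) = 0.0001848 A.
Step 7 — Convert to polar: |I| = 0.0001848 A, ∠I = 0.0°.

I = 0.0001848∠0.0° A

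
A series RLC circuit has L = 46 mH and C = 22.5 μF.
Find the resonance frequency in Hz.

Step 1 — Resonance condition Im(Z)=0 gives ω₀ = 1/√(LC).
Step 2 — ω₀ = 1/√(0.046·2.25e-05) = 982.9 rad/s.
Step 3 — f₀ = ω₀/(2π) = 156.4 Hz.

f₀ = 156.4 Hz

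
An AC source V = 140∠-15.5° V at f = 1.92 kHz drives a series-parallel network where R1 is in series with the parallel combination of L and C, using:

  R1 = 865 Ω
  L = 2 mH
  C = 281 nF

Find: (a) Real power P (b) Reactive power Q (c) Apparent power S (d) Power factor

Step 1 — Angular frequency: ω = 2π·f = 2π·1920 = 1.206e+04 rad/s.
Step 2 — Component impedances:
  R1: Z = R = 865 Ω
  L: Z = jωL = j·1.206e+04·0.002 = 0 + j24.13 Ω
  C: Z = 1/(jωC) = -j/(ω·C) = 0 - j295 Ω
Step 3 — Parallel branch: L || C = 1/(1/L + 1/C) = 0 + j26.28 Ω.
Step 4 — Series with R1: Z_total = R1 + (L || C) = 865 + j26.28 Ω = 865.4∠1.7° Ω.
Step 5 — Source phasor: V = 140∠-15.5° V = 134.9 - j37.41 V.
Step 6 — Current: I = V / Z = 0.1545 - j0.04795 A = 0.1618∠-17.2° A.
Step 7 — Complex power: S = V·I* = 22.64 + j0.6877 VA.
Step 8 — Real power: P = Re(S) = 22.64 W.
Step 9 — Reactive power: Q = Im(S) = 0.6877 VAR.
Step 10 — Apparent power: |S| = 22.65 VA.
Step 11 — Power factor: PF = P/|S| = 0.9995 (lagging).

(a) P = 22.64 W  (b) Q = 0.6877 VAR  (c) S = 22.65 VA  (d) PF = 0.9995 (lagging)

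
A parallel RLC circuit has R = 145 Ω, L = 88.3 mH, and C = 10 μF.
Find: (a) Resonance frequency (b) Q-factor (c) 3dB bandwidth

Step 1 — Resonance: ω₀ = 1/√(LC) = 1/√(0.0883·1e-05) = 1064 rad/s.
Step 2 — f₀ = ω₀/(2π) = 169.4 Hz.
Step 3 — Parallel Q: Q = R/(ω₀L) = 145/(1064·0.0883) = 1.543.
Step 4 — Bandwidth: Δω = ω₀/Q = 689.7 rad/s; BW = Δω/(2π) = 109.8 Hz.

(a) f₀ = 169.4 Hz  (b) Q = 1.543  (c) BW = 109.8 Hz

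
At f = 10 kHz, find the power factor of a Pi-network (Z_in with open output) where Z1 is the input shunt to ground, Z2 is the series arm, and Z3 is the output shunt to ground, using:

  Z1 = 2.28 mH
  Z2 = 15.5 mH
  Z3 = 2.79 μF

Step 1 — Angular frequency: ω = 2π·f = 2π·1e+04 = 6.283e+04 rad/s.
Step 2 — Component impedances:
  Z1: Z = jωL = j·6.283e+04·0.00228 = 0 + j143.3 Ω
  Z2: Z = jωL = j·6.283e+04·0.0155 = 0 + j973.9 Ω
  Z3: Z = 1/(jωC) = -j/(ω·C) = 0 - j5.704 Ω
Step 3 — With open output, the series arm Z2 and the output shunt Z3 appear in series to ground: Z2 + Z3 = 0 + j968.2 Ω.
Step 4 — Parallel with input shunt Z1: Z_in = Z1 || (Z2 + Z3) = 0 + j124.8 Ω = 124.8∠90.0° Ω.
Step 5 — Power factor: PF = cos(φ) = Re(Z)/|Z| = -0/124.8 = -0.
Step 6 — Type: Im(Z) = 124.8 ⇒ lagging (phase φ = 90.0°).

PF = -0 (lagging, φ = 90.0°)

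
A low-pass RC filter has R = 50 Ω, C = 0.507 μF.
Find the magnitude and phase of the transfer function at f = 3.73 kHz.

Step 1 — Angular frequency: ω = 2π·3730 = 2.344e+04 rad/s.
Step 2 — Transfer function: H(jω) = 1/(1 + jωRC).
Step 3 — Denominator: 1 + jωRC = 1 + j·2.344e+04·50·5.07e-07 = 1 + j0.5941.
Step 4 — H = 0.7391 - j0.4391.
Step 5 — Magnitude: |H| = 0.8597 (-1.3 dB); phase: φ = -30.7°.

|H| = 0.8597 (-1.3 dB), φ = -30.7°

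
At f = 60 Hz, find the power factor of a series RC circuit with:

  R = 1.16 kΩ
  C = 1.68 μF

Step 1 — Angular frequency: ω = 2π·f = 2π·60 = 377 rad/s.
Step 2 — Component impedances:
  R: Z = R = 1160 Ω
  C: Z = 1/(jωC) = -j/(ω·C) = 0 - j1579 Ω
Step 3 — Series combination: Z_total = R + C = 1160 - j1579 Ω = 1959∠-53.7° Ω.
Step 4 — Power factor: PF = cos(φ) = Re(Z)/|Z| = 1160/1959 = 0.5921.
Step 5 — Type: Im(Z) = -1579 ⇒ leading (phase φ = -53.7°).

PF = 0.5921 (leading, φ = -53.7°)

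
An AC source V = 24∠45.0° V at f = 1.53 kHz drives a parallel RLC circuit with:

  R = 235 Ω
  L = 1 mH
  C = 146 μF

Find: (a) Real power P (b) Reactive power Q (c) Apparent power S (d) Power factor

Step 1 — Angular frequency: ω = 2π·f = 2π·1530 = 9613 rad/s.
Step 2 — Component impedances:
  R: Z = R = 235 Ω
  L: Z = jωL = j·9613·0.001 = 0 + j9.613 Ω
  C: Z = 1/(jωC) = -j/(ω·C) = 0 - j0.7125 Ω
Step 3 — Parallel combination: 1/Z_total = 1/R + 1/L + 1/C; Z_total = 0.00252 - j0.7695 Ω = 0.7695∠-89.8° Ω.
Step 4 — Source phasor: V = 24∠45.0° V = 16.97 + j16.97 V.
Step 5 — Current: I = V / Z = -21.98 + j22.13 A = 31.19∠134.8° A.
Step 6 — Complex power: S = V·I* = 2.451 - j748.5 VA.
Step 7 — Real power: P = Re(S) = 2.451 W.
Step 8 — Reactive power: Q = Im(S) = -748.5 VAR.
Step 9 — Apparent power: |S| = 748.5 VA.
Step 10 — Power factor: PF = P/|S| = 0.003275 (leading).

(a) P = 2.451 W  (b) Q = -748.5 VAR  (c) S = 748.5 VA  (d) PF = 0.003275 (leading)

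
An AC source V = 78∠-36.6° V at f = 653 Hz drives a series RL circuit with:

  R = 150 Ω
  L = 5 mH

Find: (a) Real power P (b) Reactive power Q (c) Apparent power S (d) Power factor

Step 1 — Angular frequency: ω = 2π·f = 2π·653 = 4103 rad/s.
Step 2 — Component impedances:
  R: Z = R = 150 Ω
  L: Z = jωL = j·4103·0.005 = 0 + j20.51 Ω
Step 3 — Series combination: Z_total = R + L = 150 + j20.51 Ω = 151.4∠7.8° Ω.
Step 4 — Source phasor: V = 78∠-36.6° V = 62.62 - j46.51 V.
Step 5 — Current: I = V / Z = 0.3682 - j0.3604 A = 0.5152∠-44.4° A.
Step 6 — Complex power: S = V·I* = 39.82 + j5.445 VA.
Step 7 — Real power: P = Re(S) = 39.82 W.
Step 8 — Reactive power: Q = Im(S) = 5.445 VAR.
Step 9 — Apparent power: |S| = 40.19 VA.
Step 10 — Power factor: PF = P/|S| = 0.9908 (lagging).

(a) P = 39.82 W  (b) Q = 5.445 VAR  (c) S = 40.19 VA  (d) PF = 0.9908 (lagging)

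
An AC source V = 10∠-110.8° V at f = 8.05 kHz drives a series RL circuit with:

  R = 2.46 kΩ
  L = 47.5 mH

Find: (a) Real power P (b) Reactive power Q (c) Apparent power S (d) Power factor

Step 1 — Angular frequency: ω = 2π·f = 2π·8050 = 5.058e+04 rad/s.
Step 2 — Component impedances:
  R: Z = R = 2460 Ω
  L: Z = jωL = j·5.058e+04·0.0475 = 0 + j2403 Ω
Step 3 — Series combination: Z_total = R + L = 2460 + j2403 Ω = 3439∠44.3° Ω.
Step 4 — Source phasor: V = 10∠-110.8° V = -3.551 - j9.348 V.
Step 5 — Current: I = V / Z = -0.002638 - j0.001223 A = 0.002908∠-155.1° A.
Step 6 — Complex power: S = V·I* = 0.02081 + j0.02032 VA.
Step 7 — Real power: P = Re(S) = 0.02081 W.
Step 8 — Reactive power: Q = Im(S) = 0.02032 VAR.
Step 9 — Apparent power: |S| = 0.02908 VA.
Step 10 — Power factor: PF = P/|S| = 0.7154 (lagging).

(a) P = 0.02081 W  (b) Q = 0.02032 VAR  (c) S = 0.02908 VA  (d) PF = 0.7154 (lagging)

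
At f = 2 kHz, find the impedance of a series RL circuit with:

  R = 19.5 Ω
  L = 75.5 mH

Step 1 — Angular frequency: ω = 2π·f = 2π·2000 = 1.257e+04 rad/s.
Step 2 — Component impedances:
  R: Z = R = 19.5 Ω
  L: Z = jωL = j·1.257e+04·0.0755 = 0 + j948.8 Ω
Step 3 — Series combination: Z_total = R + L = 19.5 + j948.8 Ω = 949∠88.8° Ω.

Z = 19.5 + j948.8 Ω = 949∠88.8° Ω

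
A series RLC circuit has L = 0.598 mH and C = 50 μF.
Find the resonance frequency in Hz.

Step 1 — Resonance condition Im(Z)=0 gives ω₀ = 1/√(LC).
Step 2 — ω₀ = 1/√(0.000598·5e-05) = 5783 rad/s.
Step 3 — f₀ = ω₀/(2π) = 920.4 Hz.

f₀ = 920.4 Hz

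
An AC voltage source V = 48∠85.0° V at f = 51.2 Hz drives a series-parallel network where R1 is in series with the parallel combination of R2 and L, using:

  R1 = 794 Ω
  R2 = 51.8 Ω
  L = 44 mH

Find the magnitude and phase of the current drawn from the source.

Step 1 — Angular frequency: ω = 2π·f = 2π·51.2 = 321.7 rad/s.
Step 2 — Component impedances:
  R1: Z = R = 794 Ω
  R2: Z = R = 51.8 Ω
  L: Z = jωL = j·321.7·0.044 = 0 + j14.15 Ω
Step 3 — Parallel branch: R2 || L = 1/(1/R2 + 1/L) = 3.599 + j13.17 Ω.
Step 4 — Series with R1: Z_total = R1 + (R2 || L) = 797.6 + j13.17 Ω = 797.7∠0.9° Ω.
Step 5 — Source phasor: V = 48∠85.0° V = 4.183 + j47.82 V.
Step 6 — Ohm's law: I = V / Z_total = (4.183 + j47.82) / (797.6 + j13.17) = 0.006233 + j0.05985 A.
Step 7 — Convert to polar: |I| = 0.06017 A, ∠I = 84.1°.

I = 0.06017∠84.1° A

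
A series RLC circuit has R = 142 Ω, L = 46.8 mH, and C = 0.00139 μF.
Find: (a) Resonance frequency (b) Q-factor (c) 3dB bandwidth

Step 1 — Resonance: ω₀ = 1/√(LC) = 1/√(0.0468·1.39e-09) = 1.24e+05 rad/s.
Step 2 — f₀ = ω₀/(2π) = 1.973e+04 Hz.
Step 3 — Series Q: Q = ω₀L/R = 1.24e+05·0.0468/142 = 40.86.
Step 4 — Bandwidth: Δω = ω₀/Q = 3034 rad/s; BW = Δω/(2π) = 482.9 Hz.

(a) f₀ = 1.973e+04 Hz  (b) Q = 40.86  (c) BW = 482.9 Hz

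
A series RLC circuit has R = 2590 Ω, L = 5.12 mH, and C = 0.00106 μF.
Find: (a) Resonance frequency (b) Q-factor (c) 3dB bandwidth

Step 1 — Resonance: ω₀ = 1/√(LC) = 1/√(0.00512·1.06e-09) = 4.293e+05 rad/s.
Step 2 — f₀ = ω₀/(2π) = 6.832e+04 Hz.
Step 3 — Series Q: Q = ω₀L/R = 4.293e+05·0.00512/2590 = 0.8486.
Step 4 — Bandwidth: Δω = ω₀/Q = 5.059e+05 rad/s; BW = Δω/(2π) = 8.051e+04 Hz.

(a) f₀ = 6.832e+04 Hz  (b) Q = 0.8486  (c) BW = 8.051e+04 Hz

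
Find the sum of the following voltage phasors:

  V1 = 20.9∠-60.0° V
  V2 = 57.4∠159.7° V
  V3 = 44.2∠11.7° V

Step 1 — Convert each phasor to rectangular form:
  V1 = 20.9·(cos(-60.0°) + j·sin(-60.0°)) = 10.45 - j18.1 V
  V2 = 57.4·(cos(159.7°) + j·sin(159.7°)) = -53.83 + j19.91 V
  V3 = 44.2·(cos(11.7°) + j·sin(11.7°)) = 43.28 + j8.963 V
Step 2 — Sum components: V_total = -0.1032 + j10.78 V.
Step 3 — Convert to polar: |V_total| = 10.78 V, ∠V_total = 90.5°.

V_total = 10.78∠90.5° V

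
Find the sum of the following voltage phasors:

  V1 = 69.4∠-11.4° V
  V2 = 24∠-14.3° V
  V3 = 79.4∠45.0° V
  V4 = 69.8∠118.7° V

Step 1 — Convert each phasor to rectangular form:
  V1 = 69.4·(cos(-11.4°) + j·sin(-11.4°)) = 68.03 - j13.72 V
  V2 = 24·(cos(-14.3°) + j·sin(-14.3°)) = 23.26 - j5.928 V
  V3 = 79.4·(cos(45.0°) + j·sin(45.0°)) = 56.14 + j56.14 V
  V4 = 69.8·(cos(118.7°) + j·sin(118.7°)) = -33.52 + j61.22 V
Step 2 — Sum components: V_total = 113.9 + j97.72 V.
Step 3 — Convert to polar: |V_total| = 150.1 V, ∠V_total = 40.6°.

V_total = 150.1∠40.6° V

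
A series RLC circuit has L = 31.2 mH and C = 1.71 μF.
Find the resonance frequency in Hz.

Step 1 — Resonance condition Im(Z)=0 gives ω₀ = 1/√(LC).
Step 2 — ω₀ = 1/√(0.0312·1.71e-06) = 4329 rad/s.
Step 3 — f₀ = ω₀/(2π) = 689 Hz.

f₀ = 689 Hz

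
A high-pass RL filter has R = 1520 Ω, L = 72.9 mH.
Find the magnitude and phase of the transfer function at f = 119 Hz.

Step 1 — Angular frequency: ω = 2π·119 = 747.7 rad/s.
Step 2 — Transfer function: H(jω) = jωL/(R + jωL).
Step 3 — Numerator jωL = j·54.51; denominator R + jωL = 1520 + j54.51.
Step 4 — H = 0.001284 + j0.03581.
Step 5 — Magnitude: |H| = 0.03584 (-28.9 dB); phase: φ = 87.9°.

|H| = 0.03584 (-28.9 dB), φ = 87.9°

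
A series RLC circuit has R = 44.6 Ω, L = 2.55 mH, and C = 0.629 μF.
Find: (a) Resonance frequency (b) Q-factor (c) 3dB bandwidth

Step 1 — Resonance: ω₀ = 1/√(LC) = 1/√(0.00255·6.29e-07) = 2.497e+04 rad/s.
Step 2 — f₀ = ω₀/(2π) = 3974 Hz.
Step 3 — Series Q: Q = ω₀L/R = 2.497e+04·0.00255/44.6 = 1.428.
Step 4 — Bandwidth: Δω = ω₀/Q = 1.749e+04 rad/s; BW = Δω/(2π) = 2784 Hz.

(a) f₀ = 3974 Hz  (b) Q = 1.428  (c) BW = 2784 Hz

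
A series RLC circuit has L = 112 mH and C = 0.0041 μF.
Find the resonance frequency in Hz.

Step 1 — Resonance condition Im(Z)=0 gives ω₀ = 1/√(LC).
Step 2 — ω₀ = 1/√(0.112·4.1e-09) = 4.667e+04 rad/s.
Step 3 — f₀ = ω₀/(2π) = 7427 Hz.

f₀ = 7427 Hz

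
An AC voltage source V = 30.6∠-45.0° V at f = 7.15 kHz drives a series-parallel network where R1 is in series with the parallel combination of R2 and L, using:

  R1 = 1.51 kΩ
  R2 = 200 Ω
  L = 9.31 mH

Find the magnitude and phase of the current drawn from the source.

Step 1 — Angular frequency: ω = 2π·f = 2π·7150 = 4.492e+04 rad/s.
Step 2 — Component impedances:
  R1: Z = R = 1510 Ω
  R2: Z = R = 200 Ω
  L: Z = jωL = j·4.492e+04·0.00931 = 0 + j418.2 Ω
Step 3 — Parallel branch: R2 || L = 1/(1/R2 + 1/L) = 162.8 + j77.84 Ω.
Step 4 — Series with R1: Z_total = R1 + (R2 || L) = 1673 + j77.84 Ω = 1675∠2.7° Ω.
Step 5 — Source phasor: V = 30.6∠-45.0° V = 21.64 - j21.64 V.
Step 6 — Ohm's law: I = V / Z_total = (21.64 - j21.64) / (1673 + j77.84) = 0.01231 - j0.01351 A.
Step 7 — Convert to polar: |I| = 0.01827 A, ∠I = -47.7°.

I = 0.01827∠-47.7° A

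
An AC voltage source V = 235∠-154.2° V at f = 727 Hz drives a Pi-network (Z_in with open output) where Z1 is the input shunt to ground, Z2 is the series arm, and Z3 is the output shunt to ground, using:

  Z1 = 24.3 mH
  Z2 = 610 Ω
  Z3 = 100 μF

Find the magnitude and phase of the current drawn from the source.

Step 1 — Angular frequency: ω = 2π·f = 2π·727 = 4568 rad/s.
Step 2 — Component impedances:
  Z1: Z = jωL = j·4568·0.0243 = 0 + j111 Ω
  Z2: Z = R = 610 Ω
  Z3: Z = 1/(jωC) = -j/(ω·C) = 0 - j2.189 Ω
Step 3 — With open output, the series arm Z2 and the output shunt Z3 appear in series to ground: Z2 + Z3 = 610 - j2.189 Ω.
Step 4 — Parallel with input shunt Z1: Z_in = Z1 || (Z2 + Z3) = 19.58 + j107.5 Ω = 109.3∠79.7° Ω.
Step 5 — Source phasor: V = 235∠-154.2° V = -211.6 - j102.3 V.
Step 6 — Ohm's law: I = V / Z_total = (-211.6 - j102.3) / (19.58 + j107.5) = -1.268 + j1.737 A.
Step 7 — Convert to polar: |I| = 2.151 A, ∠I = 126.1°.

I = 2.151∠126.1° A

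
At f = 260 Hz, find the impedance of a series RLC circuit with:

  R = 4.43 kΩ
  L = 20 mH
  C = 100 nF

Step 1 — Angular frequency: ω = 2π·f = 2π·260 = 1634 rad/s.
Step 2 — Component impedances:
  R: Z = R = 4430 Ω
  L: Z = jωL = j·1634·0.02 = 0 + j32.67 Ω
  C: Z = 1/(jωC) = -j/(ω·C) = 0 - j6121 Ω
Step 3 — Series combination: Z_total = R + L + C = 4430 - j6089 Ω = 7530∠-54.0° Ω.

Z = 4430 - j6089 Ω = 7530∠-54.0° Ω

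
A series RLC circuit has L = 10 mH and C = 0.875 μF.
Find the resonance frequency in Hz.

Step 1 — Resonance condition Im(Z)=0 gives ω₀ = 1/√(LC).
Step 2 — ω₀ = 1/√(0.01·8.75e-07) = 1.069e+04 rad/s.
Step 3 — f₀ = ω₀/(2π) = 1701 Hz.

f₀ = 1701 Hz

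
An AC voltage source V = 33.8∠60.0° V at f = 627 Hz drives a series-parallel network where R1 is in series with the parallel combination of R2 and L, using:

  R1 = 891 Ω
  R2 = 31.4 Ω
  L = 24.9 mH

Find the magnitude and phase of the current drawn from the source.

Step 1 — Angular frequency: ω = 2π·f = 2π·627 = 3940 rad/s.
Step 2 — Component impedances:
  R1: Z = R = 891 Ω
  R2: Z = R = 31.4 Ω
  L: Z = jωL = j·3940·0.0249 = 0 + j98.09 Ω
Step 3 — Parallel branch: R2 || L = 1/(1/R2 + 1/L) = 28.48 + j9.117 Ω.
Step 4 — Series with R1: Z_total = R1 + (R2 || L) = 919.5 + j9.117 Ω = 919.5∠0.6° Ω.
Step 5 — Source phasor: V = 33.8∠60.0° V = 16.9 + j29.27 V.
Step 6 — Ohm's law: I = V / Z_total = (16.9 + j29.27) / (919.5 + j9.117) = 0.01869 + j0.03165 A.
Step 7 — Convert to polar: |I| = 0.03676 A, ∠I = 59.4°.

I = 0.03676∠59.4° A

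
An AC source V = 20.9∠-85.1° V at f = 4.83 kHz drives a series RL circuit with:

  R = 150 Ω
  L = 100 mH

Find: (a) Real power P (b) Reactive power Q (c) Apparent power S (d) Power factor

Step 1 — Angular frequency: ω = 2π·f = 2π·4830 = 3.035e+04 rad/s.
Step 2 — Component impedances:
  R: Z = R = 150 Ω
  L: Z = jωL = j·3.035e+04·0.1 = 0 + j3035 Ω
Step 3 — Series combination: Z_total = R + L = 150 + j3035 Ω = 3038∠87.2° Ω.
Step 4 — Source phasor: V = 20.9∠-85.1° V = 1.785 - j20.82 V.
Step 5 — Current: I = V / Z = -0.006816 - j0.0009251 A = 0.006878∠-172.3° A.
Step 6 — Complex power: S = V·I* = 0.007097 + j0.1436 VA.
Step 7 — Real power: P = Re(S) = 0.007097 W.
Step 8 — Reactive power: Q = Im(S) = 0.1436 VAR.
Step 9 — Apparent power: |S| = 0.1438 VA.
Step 10 — Power factor: PF = P/|S| = 0.04937 (lagging).

(a) P = 0.007097 W  (b) Q = 0.1436 VAR  (c) S = 0.1438 VA  (d) PF = 0.04937 (lagging)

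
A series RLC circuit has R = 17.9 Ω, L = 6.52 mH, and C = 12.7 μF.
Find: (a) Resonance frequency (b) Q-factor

Step 1 — Resonance condition Im(Z)=0 gives ω₀ = 1/√(LC).
Step 2 — ω₀ = 1/√(0.00652·1.27e-05) = 3475 rad/s.
Step 3 — f₀ = ω₀/(2π) = 553.1 Hz.
Step 4 — Series Q: Q = ω₀L/R = 3475·0.00652/17.9 = 1.266.

(a) f₀ = 553.1 Hz  (b) Q = 1.266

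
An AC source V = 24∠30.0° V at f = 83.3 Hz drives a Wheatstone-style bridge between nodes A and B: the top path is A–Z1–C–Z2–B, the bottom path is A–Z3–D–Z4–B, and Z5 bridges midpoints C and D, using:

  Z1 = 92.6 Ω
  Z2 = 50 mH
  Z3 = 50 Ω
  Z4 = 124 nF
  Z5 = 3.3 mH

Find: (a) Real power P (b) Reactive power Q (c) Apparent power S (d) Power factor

Step 1 — Angular frequency: ω = 2π·f = 2π·83.3 = 523.4 rad/s.
Step 2 — Component impedances:
  Z1: Z = R = 92.6 Ω
  Z2: Z = jωL = j·523.4·0.05 = 0 + j26.17 Ω
  Z3: Z = R = 50 Ω
  Z4: Z = 1/(jωC) = -j/(ω·C) = 0 - j1.541e+04 Ω
  Z5: Z = jωL = j·523.4·0.0033 = 0 + j1.727 Ω
Step 3 — Bridge requires nodal analysis (the Z5 bridge couples midpoints C and D, so the two paths cannot be reduced to a simple series/parallel combination). Setting node B to ground and injecting 1 A at node A, the 3-node admittance system at A, C, D solves to V_A = Z_AB = 32.48 + j26.95 Ω = 42.2∠39.7° Ω.
Step 4 — Source phasor: V = 24∠30.0° V = 20.78 + j12 V.
Step 5 — Current: I = V / Z = 0.5606 - j0.09565 A = 0.5687∠-9.7° A.
Step 6 — Complex power: S = V·I* = 10.5 + j8.715 VA.
Step 7 — Real power: P = Re(S) = 10.5 W.
Step 8 — Reactive power: Q = Im(S) = 8.715 VAR.
Step 9 — Apparent power: |S| = 13.65 VA.
Step 10 — Power factor: PF = P/|S| = 0.7696 (lagging).

(a) P = 10.5 W  (b) Q = 8.715 VAR  (c) S = 13.65 VA  (d) PF = 0.7696 (lagging)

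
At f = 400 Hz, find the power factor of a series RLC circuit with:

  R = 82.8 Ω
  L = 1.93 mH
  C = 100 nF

Step 1 — Angular frequency: ω = 2π·f = 2π·400 = 2513 rad/s.
Step 2 — Component impedances:
  R: Z = R = 82.8 Ω
  L: Z = jωL = j·2513·0.00193 = 0 + j4.851 Ω
  C: Z = 1/(jωC) = -j/(ω·C) = 0 - j3979 Ω
Step 3 — Series combination: Z_total = R + L + C = 82.8 - j3974 Ω = 3975∠-88.8° Ω.
Step 4 — Power factor: PF = cos(φ) = Re(Z)/|Z| = 82.8/3975 = 0.02083.
Step 5 — Type: Im(Z) = -3974 ⇒ leading (phase φ = -88.8°).

PF = 0.02083 (leading, φ = -88.8°)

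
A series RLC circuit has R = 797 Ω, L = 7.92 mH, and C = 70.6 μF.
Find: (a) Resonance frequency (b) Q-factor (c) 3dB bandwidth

Step 1 — Resonance condition Im(Z)=0 gives ω₀ = 1/√(LC).
Step 2 — ω₀ = 1/√(0.00792·7.06e-05) = 1337 rad/s.
Step 3 — f₀ = ω₀/(2π) = 212.8 Hz.
Step 4 — Series Q: Q = ω₀L/R = 1337·0.00792/797 = 0.01329.
Step 5 — 3dB bandwidth: Δω = ω₀/Q = 1.006e+05 rad/s; BW = Δω/(2π) = 1.602e+04 Hz.

(a) f₀ = 212.8 Hz  (b) Q = 0.01329  (c) BW = 1.602e+04 Hz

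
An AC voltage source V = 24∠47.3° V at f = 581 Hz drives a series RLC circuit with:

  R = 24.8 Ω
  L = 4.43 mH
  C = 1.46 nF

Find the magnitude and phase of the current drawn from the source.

Step 1 — Angular frequency: ω = 2π·f = 2π·581 = 3651 rad/s.
Step 2 — Component impedances:
  R: Z = R = 24.8 Ω
  L: Z = jωL = j·3651·0.00443 = 0 + j16.17 Ω
  C: Z = 1/(jωC) = -j/(ω·C) = 0 - j1.876e+05 Ω
Step 3 — Series combination: Z_total = R + L + C = 24.8 - j1.876e+05 Ω = 1.876e+05∠-90.0° Ω.
Step 4 — Source phasor: V = 24∠47.3° V = 16.28 + j17.64 V.
Step 5 — Ohm's law: I = V / Z_total = (16.28 + j17.64) / (24.8 - j1.876e+05) = -9.4e-05 + j8.677e-05 A.
Step 6 — Convert to polar: |I| = 0.0001279 A, ∠I = 137.3°.

I = 0.0001279∠137.3° A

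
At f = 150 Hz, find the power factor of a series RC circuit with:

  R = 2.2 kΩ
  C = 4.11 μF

Step 1 — Angular frequency: ω = 2π·f = 2π·150 = 942.5 rad/s.
Step 2 — Component impedances:
  R: Z = R = 2200 Ω
  C: Z = 1/(jωC) = -j/(ω·C) = 0 - j258.2 Ω
Step 3 — Series combination: Z_total = R + C = 2200 - j258.2 Ω = 2215∠-6.7° Ω.
Step 4 — Power factor: PF = cos(φ) = Re(Z)/|Z| = 2200/2215 = 0.9932.
Step 5 — Type: Im(Z) = -258.2 ⇒ leading (phase φ = -6.7°).

PF = 0.9932 (leading, φ = -6.7°)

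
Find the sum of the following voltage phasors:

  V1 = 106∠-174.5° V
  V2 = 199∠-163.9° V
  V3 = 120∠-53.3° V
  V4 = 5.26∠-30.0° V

Step 1 — Convert each phasor to rectangular form:
  V1 = 106·(cos(-174.5°) + j·sin(-174.5°)) = -105.5 - j10.16 V
  V2 = 199·(cos(-163.9°) + j·sin(-163.9°)) = -191.2 - j55.19 V
  V3 = 120·(cos(-53.3°) + j·sin(-53.3°)) = 71.72 - j96.21 V
  V4 = 5.26·(cos(-30.0°) + j·sin(-30.0°)) = 4.555 - j2.63 V
Step 2 — Sum components: V_total = -220.4 - j164.2 V.
Step 3 — Convert to polar: |V_total| = 274.9 V, ∠V_total = -143.3°.

V_total = 274.9∠-143.3° V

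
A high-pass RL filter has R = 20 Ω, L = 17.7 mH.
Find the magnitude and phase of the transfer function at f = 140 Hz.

Step 1 — Angular frequency: ω = 2π·140 = 879.6 rad/s.
Step 2 — Transfer function: H(jω) = jωL/(R + jωL).
Step 3 — Numerator jωL = j·15.57; denominator R + jωL = 20 + j15.57.
Step 4 — H = 0.3774 + j0.4847.
Step 5 — Magnitude: |H| = 0.6143 (-4.2 dB); phase: φ = 52.1°.

|H| = 0.6143 (-4.2 dB), φ = 52.1°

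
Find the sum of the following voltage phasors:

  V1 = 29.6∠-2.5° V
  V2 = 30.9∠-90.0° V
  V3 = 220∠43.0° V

Step 1 — Convert each phasor to rectangular form:
  V1 = 29.6·(cos(-2.5°) + j·sin(-2.5°)) = 29.57 - j1.291 V
  V2 = 30.9·(cos(-90.0°) + j·sin(-90.0°)) = 0 - j30.9 V
  V3 = 220·(cos(43.0°) + j·sin(43.0°)) = 160.9 + j150 V
Step 2 — Sum components: V_total = 190.5 + j117.8 V.
Step 3 — Convert to polar: |V_total| = 224 V, ∠V_total = 31.7°.

V_total = 224∠31.7° V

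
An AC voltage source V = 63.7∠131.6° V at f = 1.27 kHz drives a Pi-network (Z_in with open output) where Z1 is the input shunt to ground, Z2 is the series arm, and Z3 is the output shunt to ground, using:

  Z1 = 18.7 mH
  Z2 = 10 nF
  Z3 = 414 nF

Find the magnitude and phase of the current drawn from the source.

Step 1 — Angular frequency: ω = 2π·f = 2π·1270 = 7980 rad/s.
Step 2 — Component impedances:
  Z1: Z = jωL = j·7980·0.0187 = 0 + j149.2 Ω
  Z2: Z = 1/(jωC) = -j/(ω·C) = 0 - j1.253e+04 Ω
  Z3: Z = 1/(jωC) = -j/(ω·C) = 0 - j302.7 Ω
Step 3 — With open output, the series arm Z2 and the output shunt Z3 appear in series to ground: Z2 + Z3 = 0 - j1.283e+04 Ω.
Step 4 — Parallel with input shunt Z1: Z_in = Z1 || (Z2 + Z3) = 0 + j151 Ω = 151∠90.0° Ω.
Step 5 — Source phasor: V = 63.7∠131.6° V = -42.29 + j47.63 V.
Step 6 — Ohm's law: I = V / Z_total = (-42.29 + j47.63) / (0 + j151) = 0.3155 + j0.2801 A.
Step 7 — Convert to polar: |I| = 0.4219 A, ∠I = 41.6°.

I = 0.4219∠41.6° A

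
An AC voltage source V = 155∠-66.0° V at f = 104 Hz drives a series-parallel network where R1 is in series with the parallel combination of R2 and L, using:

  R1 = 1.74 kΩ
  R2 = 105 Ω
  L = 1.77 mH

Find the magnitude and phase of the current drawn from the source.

Step 1 — Angular frequency: ω = 2π·f = 2π·104 = 653.5 rad/s.
Step 2 — Component impedances:
  R1: Z = R = 1740 Ω
  R2: Z = R = 105 Ω
  L: Z = jωL = j·653.5·0.00177 = 0 + j1.157 Ω
Step 3 — Parallel branch: R2 || L = 1/(1/R2 + 1/L) = 0.01274 + j1.156 Ω.
Step 4 — Series with R1: Z_total = R1 + (R2 || L) = 1740 + j1.156 Ω = 1740∠0.0° Ω.
Step 5 — Source phasor: V = 155∠-66.0° V = 63.04 - j141.6 V.
Step 6 — Ohm's law: I = V / Z_total = (63.04 - j141.6) / (1740 + j1.156) = 0.03618 - j0.0814 A.
Step 7 — Convert to polar: |I| = 0.08908 A, ∠I = -66.0°.

I = 0.08908∠-66.0° A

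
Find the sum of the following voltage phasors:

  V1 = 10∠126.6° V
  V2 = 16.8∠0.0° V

Step 1 — Convert each phasor to rectangular form:
  V1 = 10·(cos(126.6°) + j·sin(126.6°)) = -5.962 + j8.028 V
  V2 = 16.8·(cos(0.0°) + j·sin(0.0°)) = 16.8 V
Step 2 — Sum components: V_total = 10.84 + j8.028 V.
Step 3 — Convert to polar: |V_total| = 13.49 V, ∠V_total = 36.5°.

V_total = 13.49∠36.5° V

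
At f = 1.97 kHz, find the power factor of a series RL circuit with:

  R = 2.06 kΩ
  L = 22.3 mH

Step 1 — Angular frequency: ω = 2π·f = 2π·1970 = 1.238e+04 rad/s.
Step 2 — Component impedances:
  R: Z = R = 2060 Ω
  L: Z = jωL = j·1.238e+04·0.0223 = 0 + j276 Ω
Step 3 — Series combination: Z_total = R + L = 2060 + j276 Ω = 2078∠7.6° Ω.
Step 4 — Power factor: PF = cos(φ) = Re(Z)/|Z| = 2060/2078.4 = 0.9911.
Step 5 — Type: Im(Z) = 276 ⇒ lagging (phase φ = 7.6°).

PF = 0.9911 (lagging, φ = 7.6°)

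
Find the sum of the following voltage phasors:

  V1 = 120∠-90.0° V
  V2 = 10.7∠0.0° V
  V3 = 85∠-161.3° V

Step 1 — Convert each phasor to rectangular form:
  V1 = 120·(cos(-90.0°) + j·sin(-90.0°)) = 0 - j120 V
  V2 = 10.7·(cos(0.0°) + j·sin(0.0°)) = 10.7 V
  V3 = 85·(cos(-161.3°) + j·sin(-161.3°)) = -80.51 - j27.25 V
Step 2 — Sum components: V_total = -69.81 - j147.3 V.
Step 3 — Convert to polar: |V_total| = 163 V, ∠V_total = -115.4°.

V_total = 163∠-115.4° V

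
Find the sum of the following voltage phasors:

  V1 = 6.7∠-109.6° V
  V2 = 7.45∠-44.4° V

Step 1 — Convert each phasor to rectangular form:
  V1 = 6.7·(cos(-109.6°) + j·sin(-109.6°)) = -2.248 - j6.312 V
  V2 = 7.45·(cos(-44.4°) + j·sin(-44.4°)) = 5.323 - j5.212 V
Step 2 — Sum components: V_total = 3.075 - j11.52 V.
Step 3 — Convert to polar: |V_total| = 11.93 V, ∠V_total = -75.1°.

V_total = 11.93∠-75.1° V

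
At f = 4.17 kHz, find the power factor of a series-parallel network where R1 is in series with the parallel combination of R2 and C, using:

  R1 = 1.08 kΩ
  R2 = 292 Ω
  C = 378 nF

Step 1 — Angular frequency: ω = 2π·f = 2π·4170 = 2.62e+04 rad/s.
Step 2 — Component impedances:
  R1: Z = R = 1080 Ω
  R2: Z = R = 292 Ω
  C: Z = 1/(jωC) = -j/(ω·C) = 0 - j101 Ω
Step 3 — Parallel branch: R2 || C = 1/(1/R2 + 1/C) = 31.19 - j90.19 Ω.
Step 4 — Series with R1: Z_total = R1 + (R2 || C) = 1111 - j90.19 Ω = 1115∠-4.6° Ω.
Step 5 — Power factor: PF = cos(φ) = Re(Z)/|Z| = 1111.19/1114.84 = 0.9967.
Step 6 — Type: Im(Z) = -90.19 ⇒ leading (phase φ = -4.6°).

PF = 0.9967 (leading, φ = -4.6°)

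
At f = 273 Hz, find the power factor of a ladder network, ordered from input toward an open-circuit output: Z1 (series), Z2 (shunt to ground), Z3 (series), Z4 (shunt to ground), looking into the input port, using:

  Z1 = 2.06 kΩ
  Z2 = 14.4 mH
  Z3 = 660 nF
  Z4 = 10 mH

Step 1 — Angular frequency: ω = 2π·f = 2π·273 = 1715 rad/s.
Step 2 — Component impedances:
  Z1: Z = R = 2060 Ω
  Z2: Z = jωL = j·1715·0.0144 = 0 + j24.7 Ω
  Z3: Z = 1/(jωC) = -j/(ω·C) = 0 - j883.3 Ω
  Z4: Z = jωL = j·1715·0.01 = 0 + j17.15 Ω
Step 3 — Ladder network (open output): work backward from the far end, alternating series and parallel combinations. Z_in = 2060 + j25.43 Ω = 2060∠0.7° Ω.
Step 4 — Power factor: PF = cos(φ) = Re(Z)/|Z| = 2060/2060.2 = 0.9999.
Step 5 — Type: Im(Z) = 25.43 ⇒ lagging (phase φ = 0.7°).

PF = 0.9999 (lagging, φ = 0.7°)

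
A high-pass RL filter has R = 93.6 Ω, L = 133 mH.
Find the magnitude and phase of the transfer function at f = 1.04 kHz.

Step 1 — Angular frequency: ω = 2π·1040 = 6535 rad/s.
Step 2 — Transfer function: H(jω) = jωL/(R + jωL).
Step 3 — Numerator jωL = j·869.1; denominator R + jωL = 93.6 + j869.1.
Step 4 — H = 0.9885 + j0.1065.
Step 5 — Magnitude: |H| = 0.9943 (-0.1 dB); phase: φ = 6.1°.

|H| = 0.9943 (-0.1 dB), φ = 6.1°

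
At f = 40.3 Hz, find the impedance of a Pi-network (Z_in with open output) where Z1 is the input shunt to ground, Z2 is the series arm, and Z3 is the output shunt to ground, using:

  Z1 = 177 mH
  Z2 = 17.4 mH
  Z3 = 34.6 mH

Step 1 — Angular frequency: ω = 2π·f = 2π·40.3 = 253.2 rad/s.
Step 2 — Component impedances:
  Z1: Z = jωL = j·253.2·0.177 = 0 + j44.82 Ω
  Z2: Z = jωL = j·253.2·0.0174 = 0 + j4.406 Ω
  Z3: Z = jωL = j·253.2·0.0346 = 0 + j8.761 Ω
Step 3 — With open output, the series arm Z2 and the output shunt Z3 appear in series to ground: Z2 + Z3 = 0 + j13.17 Ω.
Step 4 — Parallel with input shunt Z1: Z_in = Z1 || (Z2 + Z3) = 0 + j10.18 Ω = 10.18∠90.0° Ω.

Z = 0 + j10.18 Ω = 10.18∠90.0° Ω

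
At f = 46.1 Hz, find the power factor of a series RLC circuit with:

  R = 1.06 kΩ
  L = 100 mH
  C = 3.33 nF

Step 1 — Angular frequency: ω = 2π·f = 2π·46.1 = 289.7 rad/s.
Step 2 — Component impedances:
  R: Z = R = 1060 Ω
  L: Z = jωL = j·289.7·0.1 = 0 + j28.97 Ω
  C: Z = 1/(jωC) = -j/(ω·C) = 0 - j1.037e+06 Ω
Step 3 — Series combination: Z_total = R + L + C = 1060 - j1.037e+06 Ω = 1.037e+06∠-89.9° Ω.
Step 4 — Power factor: PF = cos(φ) = Re(Z)/|Z| = 1060/1.037e+06 = 0.001022.
Step 5 — Type: Im(Z) = -1.037e+06 ⇒ leading (phase φ = -89.9°).

PF = 0.001022 (leading, φ = -89.9°)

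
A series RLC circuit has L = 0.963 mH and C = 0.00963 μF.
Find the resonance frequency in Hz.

Step 1 — Resonance condition Im(Z)=0 gives ω₀ = 1/√(LC).
Step 2 — ω₀ = 1/√(0.000963·9.63e-09) = 3.284e+05 rad/s.
Step 3 — f₀ = ω₀/(2π) = 5.226e+04 Hz.

f₀ = 5.226e+04 Hz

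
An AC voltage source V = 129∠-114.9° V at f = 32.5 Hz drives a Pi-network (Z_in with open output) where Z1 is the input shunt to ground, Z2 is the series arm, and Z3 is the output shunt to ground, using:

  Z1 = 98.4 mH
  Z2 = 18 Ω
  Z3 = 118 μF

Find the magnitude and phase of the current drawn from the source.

Step 1 — Angular frequency: ω = 2π·f = 2π·32.5 = 204.2 rad/s.
Step 2 — Component impedances:
  Z1: Z = jωL = j·204.2·0.0984 = 0 + j20.09 Ω
  Z2: Z = R = 18 Ω
  Z3: Z = 1/(jωC) = -j/(ω·C) = 0 - j41.5 Ω
Step 3 — With open output, the series arm Z2 and the output shunt Z3 appear in series to ground: Z2 + Z3 = 18 - j41.5 Ω.
Step 4 — Parallel with input shunt Z1: Z_in = Z1 || (Z2 + Z3) = 9.29 + j31.14 Ω = 32.5∠73.4° Ω.
Step 5 — Source phasor: V = 129∠-114.9° V = -54.31 - j117 V.
Step 6 — Ohm's law: I = V / Z_total = (-54.31 - j117) / (9.29 + j31.14) = -3.928 + j0.5723 A.
Step 7 — Convert to polar: |I| = 3.969 A, ∠I = 171.7°.

I = 3.969∠171.7° A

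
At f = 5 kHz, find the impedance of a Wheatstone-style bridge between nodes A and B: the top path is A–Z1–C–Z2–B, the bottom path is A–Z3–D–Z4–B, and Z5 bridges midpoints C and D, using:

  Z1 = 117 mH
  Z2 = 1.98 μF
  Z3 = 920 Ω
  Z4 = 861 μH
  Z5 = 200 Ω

Step 1 — Angular frequency: ω = 2π·f = 2π·5000 = 3.142e+04 rad/s.
Step 2 — Component impedances:
  Z1: Z = jωL = j·3.142e+04·0.117 = 0 + j3676 Ω
  Z2: Z = 1/(jωC) = -j/(ω·C) = 0 - j16.08 Ω
  Z3: Z = R = 920 Ω
  Z4: Z = jωL = j·3.142e+04·0.000861 = 0 + j27.05 Ω
  Z5: Z = R = 200 Ω
Step 3 — Bridge requires nodal analysis (the Z5 bridge couples midpoints C and D, so the two paths cannot be reduced to a simple series/parallel combination). Setting node B to ground and injecting 1 A at node A, the 3-node admittance system at A, C, D solves to V_A = Z_AB = 856.9 + j240.3 Ω = 889.9∠15.7° Ω.

Z = 856.9 + j240.3 Ω = 889.9∠15.7° Ω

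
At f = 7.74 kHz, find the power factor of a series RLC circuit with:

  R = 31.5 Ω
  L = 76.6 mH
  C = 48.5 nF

Step 1 — Angular frequency: ω = 2π·f = 2π·7740 = 4.863e+04 rad/s.
Step 2 — Component impedances:
  R: Z = R = 31.5 Ω
  L: Z = jωL = j·4.863e+04·0.0766 = 0 + j3725 Ω
  C: Z = 1/(jωC) = -j/(ω·C) = 0 - j424 Ω
Step 3 — Series combination: Z_total = R + L + C = 31.5 + j3301 Ω = 3301∠89.5° Ω.
Step 4 — Power factor: PF = cos(φ) = Re(Z)/|Z| = 31.5/3301.4 = 0.009541.
Step 5 — Type: Im(Z) = 3301 ⇒ lagging (phase φ = 89.5°).

PF = 0.009541 (lagging, φ = 89.5°)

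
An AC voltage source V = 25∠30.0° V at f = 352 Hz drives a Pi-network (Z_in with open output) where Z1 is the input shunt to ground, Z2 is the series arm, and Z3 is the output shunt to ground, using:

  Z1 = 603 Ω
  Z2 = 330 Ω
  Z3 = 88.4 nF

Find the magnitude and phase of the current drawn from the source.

Step 1 — Angular frequency: ω = 2π·f = 2π·352 = 2212 rad/s.
Step 2 — Component impedances:
  Z1: Z = R = 603 Ω
  Z2: Z = R = 330 Ω
  Z3: Z = 1/(jωC) = -j/(ω·C) = 0 - j5115 Ω
Step 3 — With open output, the series arm Z2 and the output shunt Z3 appear in series to ground: Z2 + Z3 = 330 - j5115 Ω.
Step 4 — Parallel with input shunt Z1: Z_in = Z1 || (Z2 + Z3) = 590.4 - j68.8 Ω = 594.4∠-6.6° Ω.
Step 5 — Source phasor: V = 25∠30.0° V = 21.65 + j12.5 V.
Step 6 — Ohm's law: I = V / Z_total = (21.65 + j12.5) / (590.4 - j68.8) = 0.03374 + j0.0251 A.
Step 7 — Convert to polar: |I| = 0.04206 A, ∠I = 36.6°.

I = 0.04206∠36.6° A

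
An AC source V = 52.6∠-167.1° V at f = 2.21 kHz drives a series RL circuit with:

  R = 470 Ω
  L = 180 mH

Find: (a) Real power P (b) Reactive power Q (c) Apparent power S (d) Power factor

Step 1 — Angular frequency: ω = 2π·f = 2π·2210 = 1.389e+04 rad/s.
Step 2 — Component impedances:
  R: Z = R = 470 Ω
  L: Z = jωL = j·1.389e+04·0.18 = 0 + j2499 Ω
Step 3 — Series combination: Z_total = R + L = 470 + j2499 Ω = 2543∠79.4° Ω.
Step 4 — Source phasor: V = 52.6∠-167.1° V = -51.27 - j11.74 V.
Step 5 — Current: I = V / Z = -0.008263 + j0.01896 A = 0.02068∠113.5° A.
Step 6 — Complex power: S = V·I* = 0.201 + j1.069 VA.
Step 7 — Real power: P = Re(S) = 0.201 W.
Step 8 — Reactive power: Q = Im(S) = 1.069 VAR.
Step 9 — Apparent power: |S| = 1.088 VA.
Step 10 — Power factor: PF = P/|S| = 0.1848 (lagging).

(a) P = 0.201 W  (b) Q = 1.069 VAR  (c) S = 1.088 VA  (d) PF = 0.1848 (lagging)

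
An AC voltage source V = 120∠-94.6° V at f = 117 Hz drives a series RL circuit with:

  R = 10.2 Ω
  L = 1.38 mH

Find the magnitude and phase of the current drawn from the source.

Step 1 — Angular frequency: ω = 2π·f = 2π·117 = 735.1 rad/s.
Step 2 — Component impedances:
  R: Z = R = 10.2 Ω
  L: Z = jωL = j·735.1·0.00138 = 0 + j1.014 Ω
Step 3 — Series combination: Z_total = R + L = 10.2 + j1.014 Ω = 10.25∠5.7° Ω.
Step 4 — Source phasor: V = 120∠-94.6° V = -9.624 - j119.6 V.
Step 5 — Ohm's law: I = V / Z_total = (-9.624 - j119.6) / (10.2 + j1.014) = -2.089 - j11.52 A.
Step 6 — Convert to polar: |I| = 11.71 A, ∠I = -100.3°.

I = 11.71∠-100.3° A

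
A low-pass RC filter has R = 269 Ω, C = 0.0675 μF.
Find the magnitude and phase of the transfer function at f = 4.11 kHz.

Step 1 — Angular frequency: ω = 2π·4110 = 2.582e+04 rad/s.
Step 2 — Transfer function: H(jω) = 1/(1 + jωRC).
Step 3 — Denominator: 1 + jωRC = 1 + j·2.582e+04·269·6.75e-08 = 1 + j0.4689.
Step 4 — H = 0.8198 - j0.3844.
Step 5 — Magnitude: |H| = 0.9054 (-0.9 dB); phase: φ = -25.1°.

|H| = 0.9054 (-0.9 dB), φ = -25.1°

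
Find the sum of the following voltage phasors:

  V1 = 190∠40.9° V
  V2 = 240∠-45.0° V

Step 1 — Convert each phasor to rectangular form:
  V1 = 190·(cos(40.9°) + j·sin(40.9°)) = 143.6 + j124.4 V
  V2 = 240·(cos(-45.0°) + j·sin(-45.0°)) = 169.7 - j169.7 V
Step 2 — Sum components: V_total = 313.3 - j45.3 V.
Step 3 — Convert to polar: |V_total| = 316.6 V, ∠V_total = -8.2°.

V_total = 316.6∠-8.2° V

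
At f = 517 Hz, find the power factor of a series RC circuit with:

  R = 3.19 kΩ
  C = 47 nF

Step 1 — Angular frequency: ω = 2π·f = 2π·517 = 3248 rad/s.
Step 2 — Component impedances:
  R: Z = R = 3190 Ω
  C: Z = 1/(jωC) = -j/(ω·C) = 0 - j6550 Ω
Step 3 — Series combination: Z_total = R + C = 3190 - j6550 Ω = 7285∠-64.0° Ω.
Step 4 — Power factor: PF = cos(φ) = Re(Z)/|Z| = 3190/7285 = 0.4379.
Step 5 — Type: Im(Z) = -6550 ⇒ leading (phase φ = -64.0°).

PF = 0.4379 (leading, φ = -64.0°)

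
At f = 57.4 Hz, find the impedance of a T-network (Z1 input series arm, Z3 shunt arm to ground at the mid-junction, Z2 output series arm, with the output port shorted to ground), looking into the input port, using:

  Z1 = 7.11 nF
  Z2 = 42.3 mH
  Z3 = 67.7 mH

Step 1 — Angular frequency: ω = 2π·f = 2π·57.4 = 360.7 rad/s.
Step 2 — Component impedances:
  Z1: Z = 1/(jωC) = -j/(ω·C) = 0 - j3.9e+05 Ω
  Z2: Z = jωL = j·360.7·0.0423 = 0 + j15.26 Ω
  Z3: Z = jωL = j·360.7·0.0677 = 0 + j24.42 Ω
Step 3 — With the output port shorted to ground, the output series arm Z2 runs from the junction to ground; the shunt arm Z3 also runs from the junction to ground. They appear in parallel: Z3 || Z2 = 0 + j9.389 Ω.
Step 4 — Series with input arm Z1: Z_in = Z1 + (Z3 || Z2) = 0 - j3.9e+05 Ω = 3.9e+05∠-90.0° Ω.

Z = 0 - j3.9e+05 Ω = 3.9e+05∠-90.0° Ω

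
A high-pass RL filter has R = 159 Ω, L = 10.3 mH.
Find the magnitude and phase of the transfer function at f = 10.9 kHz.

Step 1 — Angular frequency: ω = 2π·1.09e+04 = 6.849e+04 rad/s.
Step 2 — Transfer function: H(jω) = jωL/(R + jωL).
Step 3 — Numerator jωL = j·705.4; denominator R + jωL = 159 + j705.4.
Step 4 — H = 0.9517 + j0.2145.
Step 5 — Magnitude: |H| = 0.9755 (-0.2 dB); phase: φ = 12.7°.

|H| = 0.9755 (-0.2 dB), φ = 12.7°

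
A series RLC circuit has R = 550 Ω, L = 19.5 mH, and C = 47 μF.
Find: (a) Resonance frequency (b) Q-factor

Step 1 — Resonance condition Im(Z)=0 gives ω₀ = 1/√(LC).
Step 2 — ω₀ = 1/√(0.0195·4.7e-05) = 1045 rad/s.
Step 3 — f₀ = ω₀/(2π) = 166.2 Hz.
Step 4 — Series Q: Q = ω₀L/R = 1045·0.0195/550 = 0.03703.

(a) f₀ = 166.2 Hz  (b) Q = 0.03703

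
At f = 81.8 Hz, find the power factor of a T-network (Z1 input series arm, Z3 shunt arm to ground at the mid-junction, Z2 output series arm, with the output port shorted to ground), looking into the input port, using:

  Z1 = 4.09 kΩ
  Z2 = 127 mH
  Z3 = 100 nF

Step 1 — Angular frequency: ω = 2π·f = 2π·81.8 = 514 rad/s.
Step 2 — Component impedances:
  Z1: Z = R = 4090 Ω
  Z2: Z = jωL = j·514·0.127 = 0 + j65.27 Ω
  Z3: Z = 1/(jωC) = -j/(ω·C) = 0 - j1.946e+04 Ω
Step 3 — With the output port shorted to ground, the output series arm Z2 runs from the junction to ground; the shunt arm Z3 also runs from the junction to ground. They appear in parallel: Z3 || Z2 = 0 + j65.49 Ω.
Step 4 — Series with input arm Z1: Z_in = Z1 + (Z3 || Z2) = 4090 + j65.49 Ω = 4091∠0.9° Ω.
Step 5 — Power factor: PF = cos(φ) = Re(Z)/|Z| = 4090/4090.5 = 0.9999.
Step 6 — Type: Im(Z) = 65.49 ⇒ lagging (phase φ = 0.9°).

PF = 0.9999 (lagging, φ = 0.9°)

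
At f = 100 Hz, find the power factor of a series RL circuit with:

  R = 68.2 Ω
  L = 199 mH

Step 1 — Angular frequency: ω = 2π·f = 2π·100 = 628.3 rad/s.
Step 2 — Component impedances:
  R: Z = R = 68.2 Ω
  L: Z = jωL = j·628.3·0.199 = 0 + j125 Ω
Step 3 — Series combination: Z_total = R + L = 68.2 + j125 Ω = 142.4∠61.4° Ω.
Step 4 — Power factor: PF = cos(φ) = Re(Z)/|Z| = 68.2/142.43 = 0.4788.
Step 5 — Type: Im(Z) = 125 ⇒ lagging (phase φ = 61.4°).

PF = 0.4788 (lagging, φ = 61.4°)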